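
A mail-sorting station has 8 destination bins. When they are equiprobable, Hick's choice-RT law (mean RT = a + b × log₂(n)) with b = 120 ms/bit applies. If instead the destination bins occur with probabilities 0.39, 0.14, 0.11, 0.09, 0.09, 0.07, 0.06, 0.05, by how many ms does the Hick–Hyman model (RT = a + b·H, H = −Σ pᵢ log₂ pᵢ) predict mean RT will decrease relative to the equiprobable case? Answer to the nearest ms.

The RT saving is b·ΔH. Equiprobable H₀ = log₂(8) = 3.0000 bits; with the given probabilities H = 2.6307 bits.
b·(H₀ − H) = 120 × (3.0000 − 2.6307) = 44.32 ms.

44 ms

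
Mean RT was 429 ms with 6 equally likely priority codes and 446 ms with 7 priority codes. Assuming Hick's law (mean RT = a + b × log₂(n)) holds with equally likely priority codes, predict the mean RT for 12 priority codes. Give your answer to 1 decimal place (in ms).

With log₂ n on the abscissa the relation is linear; from the two conditions:
  b = (446 − 429) / (log₂ 7 − log₂ 6) = 17 / (2.8074 − 2.5850) = 76.441 ms/bit
  a = 429 − 76.441 × 2.5850 = 231.402 ms
Then RT(12) = 231.402 + 76.441 × log₂ 12 = 231.402 + 76.441 × 3.5850 ≈ 505.441 ms.

505.4 ms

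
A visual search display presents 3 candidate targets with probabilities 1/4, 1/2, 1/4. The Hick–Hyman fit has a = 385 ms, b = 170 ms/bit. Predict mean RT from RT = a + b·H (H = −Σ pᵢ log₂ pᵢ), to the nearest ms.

H = −Σ pᵢ log₂ pᵢ = 0.25·2 + 0.5·1 + 0.25·2 = 1.500 bits.
RT = 385 + 170 × 1.500 = 640.00 ms.

640 ms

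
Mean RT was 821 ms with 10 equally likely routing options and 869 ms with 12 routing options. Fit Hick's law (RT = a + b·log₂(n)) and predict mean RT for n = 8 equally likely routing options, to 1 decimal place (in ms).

762.3 ms

Solve the two-equation system in a and b:
  b = (869 − 821) / (log₂ 12 − log₂ 10) = 48 / (3.5850 − 3.3219) = 182.486 ms/bit
  a = 821 − 182.486 × 3.3219 = 214.796 ms
Then RT(8) = 214.796 + 182.486 × log₂ 8 = 214.796 + 182.486 × 3 ≈ 762.253 ms.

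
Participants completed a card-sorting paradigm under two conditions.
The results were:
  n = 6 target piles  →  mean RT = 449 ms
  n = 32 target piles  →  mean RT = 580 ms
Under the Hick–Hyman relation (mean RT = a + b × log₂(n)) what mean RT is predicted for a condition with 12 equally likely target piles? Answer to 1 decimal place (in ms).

503.2 ms

Fit slope and intercept:
  b = (580 − 449) / (log₂ 32 − log₂ 6) = 131 / (5 − 2.5850) = 54.243 ms/bit
  a = 449 − 54.243 × 2.5850 = 308.783 ms
Then RT(12) = 308.783 + 54.243 × log₂ 12 = 308.783 + 54.243 × 3.5850 ≈ 503.243 ms.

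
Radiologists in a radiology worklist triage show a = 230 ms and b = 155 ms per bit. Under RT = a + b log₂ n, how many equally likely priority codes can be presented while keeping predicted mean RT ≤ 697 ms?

Set 230 + 155·log₂ n ≤ 697 → log₂ n ≤ (697 − 230)/155 = 3.0129.
So n ≤ 2^3.0129 = 8.072; the largest integer n is 8.

8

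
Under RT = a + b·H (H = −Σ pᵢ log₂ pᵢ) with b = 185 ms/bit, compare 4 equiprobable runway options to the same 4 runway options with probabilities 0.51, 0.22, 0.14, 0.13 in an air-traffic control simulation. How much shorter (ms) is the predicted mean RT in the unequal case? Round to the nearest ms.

The RT saving is b·ΔH. Equiprobable H₀ = log₂(4) = 2.0000 bits; with the given probabilities H = 1.7558 bits.
b·(H₀ − H) = 185 × (2.0000 − 1.7558) = 45.18 ms.

45 ms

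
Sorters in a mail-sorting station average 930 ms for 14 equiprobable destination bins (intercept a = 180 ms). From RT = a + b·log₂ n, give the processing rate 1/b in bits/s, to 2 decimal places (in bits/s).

Choice component = 930 − 180 = 750 ms over log₂(14) = 3.8074 bits.
b = 750 / 3.8074 = 196.987 ms/bit, so 1/b = 5.076 bits/s.

5.08 bits/s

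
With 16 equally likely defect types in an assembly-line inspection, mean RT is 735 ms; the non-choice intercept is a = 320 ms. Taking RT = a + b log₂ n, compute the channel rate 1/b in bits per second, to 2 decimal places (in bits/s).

Choice component = 735 − 320 = 415 ms over log₂(16) = 4 bits.
b = 415 / 4 = 103.750 ms/bit, so 1/b = 9.639 bits/s.

9.64 bits/s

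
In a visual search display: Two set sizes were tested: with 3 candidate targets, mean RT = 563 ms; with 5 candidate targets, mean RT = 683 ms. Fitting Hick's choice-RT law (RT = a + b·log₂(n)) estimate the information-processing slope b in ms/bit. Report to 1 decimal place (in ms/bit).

162.8 ms/bit

Slope: b = (683 − 563) / (log₂ 5 − log₂ 3) = 120/0.7370 = 162.830 ms/bit.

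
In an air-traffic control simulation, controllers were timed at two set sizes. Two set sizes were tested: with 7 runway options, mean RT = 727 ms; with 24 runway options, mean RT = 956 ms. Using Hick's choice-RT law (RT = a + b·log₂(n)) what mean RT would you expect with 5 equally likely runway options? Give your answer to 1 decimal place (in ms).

With log₂ n on the abscissa the relation is linear; from the two conditions:
  b = (956 − 727) / (log₂ 24 − log₂ 7) = 229 / (4.5850 − 2.8074) = 128.825 ms/bit
  a = 727 − 128.825 × 2.8074 = 365.343 ms
Then RT(5) = 365.343 + 128.825 × log₂ 5 = 365.343 + 128.825 × 2.3219 ≈ 664.465 ms.

664.5 ms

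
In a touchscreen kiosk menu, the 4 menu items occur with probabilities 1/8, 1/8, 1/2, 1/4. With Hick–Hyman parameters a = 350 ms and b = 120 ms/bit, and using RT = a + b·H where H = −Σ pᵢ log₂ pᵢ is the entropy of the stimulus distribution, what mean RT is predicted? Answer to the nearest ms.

560 ms

H = −Σ pᵢ log₂ pᵢ = 0.125·3 + 0.125·3 + 0.5·1 + 0.25·2 = 1.750 bits.
RT = 350 + 120 × 1.750 = 560.00 ms.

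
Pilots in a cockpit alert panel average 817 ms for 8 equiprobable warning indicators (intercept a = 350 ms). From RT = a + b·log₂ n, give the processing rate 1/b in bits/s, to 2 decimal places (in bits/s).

6.42 bits/s

Choice component = 817 − 350 = 467 ms over log₂(8) = 3 bits.
b = 467 / 3 = 155.667 ms/bit, so 1/b = 6.424 bits/s.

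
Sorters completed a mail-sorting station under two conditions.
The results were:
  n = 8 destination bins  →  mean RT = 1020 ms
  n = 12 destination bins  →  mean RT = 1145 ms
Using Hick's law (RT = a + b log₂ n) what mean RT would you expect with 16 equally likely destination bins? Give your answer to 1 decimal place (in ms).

Fit slope and intercept:
  b = (1145 − 1020) / (log₂ 12 − log₂ 8) = 125 / (3.5850 − 3) = 213.689 ms/bit
  a = 1020 − 213.689 × 3 = 378.933 ms
Then RT(16) = 378.933 + 213.689 × log₂ 16 = 378.933 + 213.689 × 4 ≈ 1233.689 ms.

1233.7 ms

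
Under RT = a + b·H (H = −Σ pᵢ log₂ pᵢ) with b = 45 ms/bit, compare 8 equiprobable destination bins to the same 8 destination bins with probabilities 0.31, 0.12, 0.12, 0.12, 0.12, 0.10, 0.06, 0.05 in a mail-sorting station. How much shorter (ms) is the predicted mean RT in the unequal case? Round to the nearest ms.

The RT saving is b·ΔH. Equiprobable H₀ = log₂(8) = 3.0000 bits; with the given probabilities H = 2.7839 bits.
b·(H₀ − H) = 45 × (3.0000 − 2.7839) = 9.73 ms.

10 ms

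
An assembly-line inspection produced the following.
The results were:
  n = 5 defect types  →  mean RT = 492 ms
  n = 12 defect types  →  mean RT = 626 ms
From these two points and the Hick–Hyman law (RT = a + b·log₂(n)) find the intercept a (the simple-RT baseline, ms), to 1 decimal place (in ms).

245.7 ms

The slope on a log₂ axis is (626 − 492) / (3.5850 − 2.3219) = 106.094 ms/bit.
a = RT₁ − b·log₂ n₁ = 492 − 106.094 × 2.3219 = 245.658 ms.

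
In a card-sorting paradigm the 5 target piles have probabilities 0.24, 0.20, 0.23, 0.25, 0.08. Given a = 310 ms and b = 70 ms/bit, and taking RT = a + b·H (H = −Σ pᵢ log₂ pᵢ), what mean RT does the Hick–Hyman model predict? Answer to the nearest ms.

467 ms

H = 0.24·log₂(1/0.24) + 0.20·log₂(1/0.20) + 0.23·log₂(1/0.23) + 0.25·log₂(1/0.25) + 0.08·log₂(1/0.08) = 2.2377 bits.
RT = 310 + 70 × 2.2377 = 466.64 ms.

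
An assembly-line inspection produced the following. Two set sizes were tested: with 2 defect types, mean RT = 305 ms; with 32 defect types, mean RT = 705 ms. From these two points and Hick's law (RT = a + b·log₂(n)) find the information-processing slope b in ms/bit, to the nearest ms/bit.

100 ms/bit

b = (RT₂ − RT₁)/(log₂ n₂ − log₂ n₁) = (705 − 305)/(5 − 1) = 100 ms/bit.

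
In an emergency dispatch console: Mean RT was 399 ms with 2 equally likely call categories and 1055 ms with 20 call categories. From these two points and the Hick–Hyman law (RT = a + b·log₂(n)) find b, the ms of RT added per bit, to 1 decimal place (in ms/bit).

197.5 ms/bit

Slope: b = (1055 − 399) / (log₂ 20 − log₂ 2) = 656/3.3219 = 197.476 ms/bit.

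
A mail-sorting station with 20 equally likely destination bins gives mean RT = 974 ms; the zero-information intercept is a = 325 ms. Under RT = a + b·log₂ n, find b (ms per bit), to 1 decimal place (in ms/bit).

150.2 ms/bit

b = (974 − 325) / log₂(20) = 649 / 4.3219 = 150.164 ms/bit.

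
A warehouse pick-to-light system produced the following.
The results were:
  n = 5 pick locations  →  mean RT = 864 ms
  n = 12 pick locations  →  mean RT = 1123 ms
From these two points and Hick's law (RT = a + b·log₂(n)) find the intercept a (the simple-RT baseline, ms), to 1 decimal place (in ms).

387.9 ms

The slope on a log₂ axis is (1123 − 864) / (3.5850 − 2.3219) = 205.062 ms/bit.
Intercept: a = 864 − 205.062·log₂(5) = 387.861 ms.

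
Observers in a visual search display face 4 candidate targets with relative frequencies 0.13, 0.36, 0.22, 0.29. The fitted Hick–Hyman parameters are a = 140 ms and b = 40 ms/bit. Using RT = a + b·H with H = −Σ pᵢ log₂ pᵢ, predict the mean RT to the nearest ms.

216 ms

H = 0.13·log₂(1/0.13) + 0.36·log₂(1/0.36) + 0.22·log₂(1/0.22) + 0.29·log₂(1/0.29) = 1.9117 bits.
RT = 140 + 40 × 1.9117 = 216.47 ms.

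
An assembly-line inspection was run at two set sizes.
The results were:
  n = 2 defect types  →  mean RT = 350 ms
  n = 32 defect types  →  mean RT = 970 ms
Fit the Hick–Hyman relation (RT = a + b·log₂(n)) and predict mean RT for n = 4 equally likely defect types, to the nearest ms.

With log₂ n on the abscissa the relation is linear; from the two conditions:
  b = (970 − 350) / (log₂ 32 − log₂ 2) = 620 / (5 − 1) = 155 ms/bit
  a = 350 − 155 × 1 = 195 ms
Then RT(4) = 195 + 155 × log₂ 4 = 195 + 155 × 2 ≈ 505.000 ms.

505 ms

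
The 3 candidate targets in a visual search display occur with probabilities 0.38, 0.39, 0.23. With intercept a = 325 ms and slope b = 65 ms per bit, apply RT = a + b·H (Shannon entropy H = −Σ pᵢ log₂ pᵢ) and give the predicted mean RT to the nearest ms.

426 ms

H = 0.38·log₂(1/0.38) + 0.39·log₂(1/0.39) + 0.23·log₂(1/0.23) = 1.5479 bits.
RT = 325 + 65 × 1.5479 = 425.61 ms.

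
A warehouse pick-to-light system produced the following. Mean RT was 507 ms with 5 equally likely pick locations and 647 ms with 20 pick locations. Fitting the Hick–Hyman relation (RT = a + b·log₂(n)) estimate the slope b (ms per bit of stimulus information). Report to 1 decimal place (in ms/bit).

Slope: b = (647 − 507) / (log₂ 20 − log₂ 5) = 140/2.0000 = 70.000 ms/bit.

70.0 ms/bit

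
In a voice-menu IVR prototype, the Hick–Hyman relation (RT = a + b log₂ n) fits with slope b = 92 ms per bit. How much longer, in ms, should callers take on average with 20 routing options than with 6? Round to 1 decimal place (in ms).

ΔRT = (a + b log₂ n₂) − (a + b log₂ n₁) = b·(log₂ n₂ − log₂ n₁).
log₂(20) − log₂(6) = 4.3219 − 2.5850 = 1.7370.
ΔRT = 92 × 1.7370 = 159.801 ms.

159.8 ms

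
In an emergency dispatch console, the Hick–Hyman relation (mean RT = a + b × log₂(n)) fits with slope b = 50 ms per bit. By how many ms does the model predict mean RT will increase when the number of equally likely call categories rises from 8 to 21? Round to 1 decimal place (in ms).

69.6 ms

The intercept a cancels: ΔRT = b·(log₂ n₂ − log₂ n₁) = b·log₂(n₂/n₁).
log₂(21) − log₂(8) = 4.3923 − 3 = 1.3923.
ΔRT = 50 × 1.3923 = 69.616 ms.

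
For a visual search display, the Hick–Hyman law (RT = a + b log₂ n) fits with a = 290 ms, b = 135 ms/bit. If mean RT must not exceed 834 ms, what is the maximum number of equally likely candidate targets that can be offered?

135·log₂ n ≤ 834 − 290 = 544, giving log₂ n ≤ 4.0296 and n ≤ 16.332. The largest whole number is 16.

16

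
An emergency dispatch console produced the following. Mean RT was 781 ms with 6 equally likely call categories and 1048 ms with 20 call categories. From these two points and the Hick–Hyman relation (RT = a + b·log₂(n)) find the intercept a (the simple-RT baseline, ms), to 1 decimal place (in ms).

383.6 ms

b = (RT₂ − RT₁)/(log₂ n₂ − log₂ n₁) = (1048 − 781)/(4.3219 − 2.5850) = 153.716 ms/bit.
Intercept: a = 781 − 153.716·log₂(6) = 383.649 ms.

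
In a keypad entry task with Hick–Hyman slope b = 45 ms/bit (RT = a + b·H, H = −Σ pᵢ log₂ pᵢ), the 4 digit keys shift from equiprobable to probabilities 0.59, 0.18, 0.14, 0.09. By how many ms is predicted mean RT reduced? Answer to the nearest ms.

18 ms

The RT saving is b·ΔH. Equiprobable H₀ = log₂(4) = 2.0000 bits; with the given probabilities H = 1.6042 bits.
b·(H₀ − H) = 45 × (2.0000 − 1.6042) = 17.81 ms.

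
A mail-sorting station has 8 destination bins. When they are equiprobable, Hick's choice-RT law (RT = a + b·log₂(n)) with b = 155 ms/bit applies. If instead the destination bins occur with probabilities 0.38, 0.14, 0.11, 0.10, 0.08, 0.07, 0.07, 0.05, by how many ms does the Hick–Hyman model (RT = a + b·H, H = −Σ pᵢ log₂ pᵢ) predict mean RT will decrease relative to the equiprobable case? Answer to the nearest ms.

54 ms

Equiprobable entropy H₀ = log₂ 8 = 3.0000 bits.
Skewed entropy H = −Σ pᵢ log₂ pᵢ = 2.6548 bits.
ΔRT = b·(H₀ − H) = 155 × 0.3452 = 53.51 ms.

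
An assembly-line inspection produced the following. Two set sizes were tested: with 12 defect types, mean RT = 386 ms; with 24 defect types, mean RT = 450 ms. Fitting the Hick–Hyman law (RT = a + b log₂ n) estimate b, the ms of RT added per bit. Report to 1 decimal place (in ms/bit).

64.0 ms/bit

The slope on a log₂ axis is (450 − 386) / (4.5850 − 3.5850) = 64.000 ms/bit.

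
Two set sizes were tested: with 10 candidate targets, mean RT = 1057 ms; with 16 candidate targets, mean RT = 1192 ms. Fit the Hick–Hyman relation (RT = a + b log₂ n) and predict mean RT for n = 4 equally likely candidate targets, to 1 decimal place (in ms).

793.8 ms

With log₂ n on the abscissa the relation is linear; from the two conditions:
  b = (1192 − 1057) / (log₂ 16 − log₂ 10) = 135 / (4 − 3.3219) = 199.094 ms/bit
  a = 1057 − 199.094 × 3.3219 = 395.624 ms
Then RT(4) = 395.624 + 199.094 × log₂ 4 = 395.624 + 199.094 × 2 ≈ 793.812 ms.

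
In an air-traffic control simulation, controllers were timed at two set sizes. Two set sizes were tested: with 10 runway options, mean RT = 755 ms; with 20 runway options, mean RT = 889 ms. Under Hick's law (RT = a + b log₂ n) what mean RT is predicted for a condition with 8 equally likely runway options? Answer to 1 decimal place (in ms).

Fit slope and intercept:
  b = (889 − 755) / (log₂ 20 − log₂ 10) = 134 / (4.3219 − 3.3219) = 134.000 ms/bit
  a = 755 − 134.000 × 3.3219 = 309.862 ms
Then RT(8) = 309.862 + 134.000 × log₂ 8 = 309.862 + 134.000 × 3 ≈ 711.862 ms.

711.9 ms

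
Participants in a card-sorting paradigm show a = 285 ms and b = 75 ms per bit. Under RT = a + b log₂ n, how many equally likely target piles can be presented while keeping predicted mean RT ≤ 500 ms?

7

75·log₂ n ≤ 500 − 285 = 215, giving log₂ n ≤ 2.8667 and n ≤ 7.294. The largest whole number is 7.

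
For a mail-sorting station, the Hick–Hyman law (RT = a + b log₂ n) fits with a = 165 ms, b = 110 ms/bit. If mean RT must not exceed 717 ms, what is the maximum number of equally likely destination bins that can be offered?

32

Information budget: (717 − 165)/110 = 5.0182 bits, so n ≤ 2^5.0182 = 32.406 → at most 32.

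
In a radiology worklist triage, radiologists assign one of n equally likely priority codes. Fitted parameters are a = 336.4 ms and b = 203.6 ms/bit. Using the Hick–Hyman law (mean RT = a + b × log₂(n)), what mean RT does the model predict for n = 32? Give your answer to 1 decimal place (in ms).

log₂(32) = 5 bits, so RT = 336.4 + 203.6 × 5 ≈ 1354.400 ms.

1354.4 ms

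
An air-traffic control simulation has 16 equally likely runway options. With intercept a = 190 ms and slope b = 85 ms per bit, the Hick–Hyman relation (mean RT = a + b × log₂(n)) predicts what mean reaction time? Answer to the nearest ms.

log₂(16) = 4 bits, so RT = 190 + 85 × 4 ≈ 530.000 ms.

530 ms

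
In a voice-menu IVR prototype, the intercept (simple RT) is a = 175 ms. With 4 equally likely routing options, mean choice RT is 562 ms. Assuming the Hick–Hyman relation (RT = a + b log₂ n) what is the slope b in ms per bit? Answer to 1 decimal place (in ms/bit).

b = (562 − 175) / log₂(4) = 387 / 2 = 193.500 ms/bit.

193.5 ms/bit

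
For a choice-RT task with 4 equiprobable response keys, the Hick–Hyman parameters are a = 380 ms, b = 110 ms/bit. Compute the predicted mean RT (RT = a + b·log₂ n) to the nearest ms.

600 ms

log₂(4) = 2 bits, so RT = 380 + 110 × 2 ≈ 600.000 ms.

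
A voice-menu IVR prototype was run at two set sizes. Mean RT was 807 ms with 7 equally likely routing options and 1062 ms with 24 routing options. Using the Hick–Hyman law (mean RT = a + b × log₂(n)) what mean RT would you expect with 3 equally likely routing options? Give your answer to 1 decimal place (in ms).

Solve the two-equation system in a and b:
  b = (1062 − 807) / (log₂ 24 − log₂ 7) = 255 / (4.5850 − 2.8074) = 143.451 ms/bit
  a = 807 − 143.451 × 2.8074 = 404.281 ms
Then RT(3) = 404.281 + 143.451 × log₂ 3 = 404.281 + 143.451 × 1.5850 ≈ 631.646 ms.

631.6 ms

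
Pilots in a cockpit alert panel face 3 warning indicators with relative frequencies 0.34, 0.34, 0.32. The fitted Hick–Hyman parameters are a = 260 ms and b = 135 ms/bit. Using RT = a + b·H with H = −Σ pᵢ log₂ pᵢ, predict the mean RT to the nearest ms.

H = 0.34·log₂(1/0.34) + 0.34·log₂(1/0.34) + 0.32·log₂(1/0.32) = 1.5844 bits.
RT = 260 + 135 × 1.5844 = 473.89 ms.

474 ms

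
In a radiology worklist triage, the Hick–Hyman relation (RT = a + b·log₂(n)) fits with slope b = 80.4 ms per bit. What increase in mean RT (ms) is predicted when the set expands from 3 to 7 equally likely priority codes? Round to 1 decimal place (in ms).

The intercept a cancels: ΔRT = b·(log₂ n₂ − log₂ n₁) = b·log₂(n₂/n₁).
log₂(7) − log₂(3) = 2.8074 − 1.5850 = 1.2224.
ΔRT = 80.4 × 1.2224 = 98.280 ms.

98.3 ms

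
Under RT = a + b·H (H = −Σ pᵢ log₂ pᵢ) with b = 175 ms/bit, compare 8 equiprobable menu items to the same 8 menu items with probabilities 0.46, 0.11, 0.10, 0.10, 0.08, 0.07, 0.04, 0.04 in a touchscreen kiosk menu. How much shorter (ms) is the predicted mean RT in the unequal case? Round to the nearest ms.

94 ms

The RT saving is b·ΔH. Equiprobable H₀ = log₂(8) = 3.0000 bits; with the given probabilities H = 2.4616 bits.
b·(H₀ − H) = 175 × (3.0000 − 2.4616) = 94.22 ms.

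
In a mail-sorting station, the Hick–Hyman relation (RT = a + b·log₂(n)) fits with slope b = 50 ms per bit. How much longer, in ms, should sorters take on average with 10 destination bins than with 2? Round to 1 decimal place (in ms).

ΔRT = (a + b log₂ n₂) − (a + b log₂ n₁) = b·(log₂ n₂ − log₂ n₁).
log₂(10) − log₂(2) = 3.3219 − 1 = 2.3219.
ΔRT = 50 × 2.3219 = 116.096 ms.

116.1 ms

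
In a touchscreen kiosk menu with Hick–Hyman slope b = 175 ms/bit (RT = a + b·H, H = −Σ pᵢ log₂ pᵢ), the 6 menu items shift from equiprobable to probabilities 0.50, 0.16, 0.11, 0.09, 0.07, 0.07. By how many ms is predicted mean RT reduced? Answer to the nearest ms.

The RT saving is b·ΔH. Equiprobable H₀ = log₂(6) = 2.5850 bits; with the given probabilities H = 2.1231 bits.
b·(H₀ − H) = 175 × (2.5850 − 2.1231) = 80.83 ms.

81 ms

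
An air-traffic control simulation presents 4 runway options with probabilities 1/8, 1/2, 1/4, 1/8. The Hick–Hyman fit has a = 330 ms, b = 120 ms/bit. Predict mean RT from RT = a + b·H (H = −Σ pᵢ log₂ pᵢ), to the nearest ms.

540 ms

H = −Σ pᵢ log₂ pᵢ = 0.125·3 + 0.5·1 + 0.25·2 + 0.125·3 = 1.750 bits.
RT = 330 + 120 × 1.750 = 540.00 ms.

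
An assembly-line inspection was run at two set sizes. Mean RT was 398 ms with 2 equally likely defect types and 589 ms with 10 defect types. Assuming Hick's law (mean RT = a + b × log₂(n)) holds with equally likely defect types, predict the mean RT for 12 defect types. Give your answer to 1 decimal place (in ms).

610.6 ms

Fit slope and intercept:
  b = (589 − 398) / (log₂ 10 − log₂ 2) = 191 / (3.3219 − 1) = 82.259 ms/bit
  a = 398 − 82.259 × 1 = 315.741 ms
Then RT(12) = 315.741 + 82.259 × log₂ 12 = 315.741 + 82.259 × 3.5850 ≈ 610.637 ms.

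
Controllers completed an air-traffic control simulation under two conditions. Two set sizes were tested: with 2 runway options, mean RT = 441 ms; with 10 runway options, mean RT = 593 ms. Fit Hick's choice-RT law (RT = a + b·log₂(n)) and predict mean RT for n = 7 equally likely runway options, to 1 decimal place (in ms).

Solve the two-equation system in a and b:
  b = (593 − 441) / (log₂ 10 − log₂ 2) = 152 / (3.3219 − 1) = 65.463 ms/bit
  a = 441 − 65.463 × 1 = 375.537 ms
Then RT(7) = 375.537 + 65.463 × log₂ 7 = 375.537 + 65.463 × 2.8074 ≈ 559.315 ms.

559.3 ms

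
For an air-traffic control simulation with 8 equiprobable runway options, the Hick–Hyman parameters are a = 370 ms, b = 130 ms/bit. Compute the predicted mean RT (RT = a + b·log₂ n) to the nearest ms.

760 ms

log₂(8) = 3 bits, so RT = 370 + 130 × 3 ≈ 760.000 ms.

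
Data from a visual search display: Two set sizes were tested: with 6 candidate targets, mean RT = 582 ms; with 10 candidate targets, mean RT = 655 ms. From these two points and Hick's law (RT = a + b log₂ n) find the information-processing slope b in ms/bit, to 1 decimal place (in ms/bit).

99.1 ms/bit

b = (RT₂ − RT₁)/(log₂ n₂ − log₂ n₁) = (655 − 582)/(3.3219 − 2.5850) = 99.055 ms/bit.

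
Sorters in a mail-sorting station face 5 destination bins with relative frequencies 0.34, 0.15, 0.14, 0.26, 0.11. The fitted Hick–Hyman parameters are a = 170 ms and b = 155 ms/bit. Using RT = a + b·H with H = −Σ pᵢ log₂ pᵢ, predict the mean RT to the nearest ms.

510 ms

Entropy contributions −pᵢ log₂ pᵢ: 0.5292, 0.4105, 0.3971, 0.5053, 0.3503; sum H = 2.1924 bits.
RT = a + bH = 170 + 155·2.1924 = 509.82 ms.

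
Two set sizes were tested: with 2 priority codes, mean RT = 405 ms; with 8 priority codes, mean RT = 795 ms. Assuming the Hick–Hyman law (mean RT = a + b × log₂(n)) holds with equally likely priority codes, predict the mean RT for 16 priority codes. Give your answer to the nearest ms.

990 ms

With log₂ n on the abscissa the relation is linear; from the two conditions:
  b = (795 − 405) / (log₂ 8 − log₂ 2) = 390 / (3 − 1) = 195 ms/bit
  a = 405 − 195 × 1 = 210 ms
Then RT(16) = 210 + 195 × log₂ 16 = 210 + 195 × 4 ≈ 990.000 ms.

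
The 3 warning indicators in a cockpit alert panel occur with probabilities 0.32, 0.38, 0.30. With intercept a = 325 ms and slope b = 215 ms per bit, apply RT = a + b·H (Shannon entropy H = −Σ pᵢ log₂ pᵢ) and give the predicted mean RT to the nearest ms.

H = 0.32·log₂(1/0.32) + 0.38·log₂(1/0.38) + 0.30·log₂(1/0.30) = 1.5776 bits.
RT = 325 + 215 × 1.5776 = 664.18 ms.

664 ms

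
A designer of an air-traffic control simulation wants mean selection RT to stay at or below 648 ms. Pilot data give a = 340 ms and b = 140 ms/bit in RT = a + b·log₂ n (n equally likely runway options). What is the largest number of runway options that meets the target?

4

140·log₂ n ≤ 648 − 340 = 308, giving log₂ n ≤ 2.2000 and n ≤ 4.595. The largest whole number is 4.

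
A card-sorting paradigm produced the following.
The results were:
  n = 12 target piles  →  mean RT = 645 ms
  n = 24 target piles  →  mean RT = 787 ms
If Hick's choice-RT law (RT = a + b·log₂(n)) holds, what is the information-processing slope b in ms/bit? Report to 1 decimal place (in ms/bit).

The slope on a log₂ axis is (787 − 645) / (4.5850 − 3.5850) = 142.000 ms/bit.

142.0 ms/bit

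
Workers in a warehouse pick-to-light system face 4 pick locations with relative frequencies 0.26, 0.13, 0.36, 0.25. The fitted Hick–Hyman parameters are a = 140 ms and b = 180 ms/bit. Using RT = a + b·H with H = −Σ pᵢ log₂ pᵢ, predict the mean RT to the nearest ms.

H = 0.26·log₂(1/0.26) + 0.13·log₂(1/0.13) + 0.36·log₂(1/0.36) + 0.25·log₂(1/0.25) = 1.9185 bits.
RT = 140 + 180 × 1.9185 = 485.34 ms.

485 ms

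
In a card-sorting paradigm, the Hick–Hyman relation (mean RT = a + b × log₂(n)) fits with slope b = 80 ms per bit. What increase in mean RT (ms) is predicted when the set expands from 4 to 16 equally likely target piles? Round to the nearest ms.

Only the slope matters, since a is common to both: ΔRT = b·log₂(n₂/n₁).
log₂(16) − log₂(4) = log₂(16/4) = log₂(4) = 2.
ΔRT = 80 × 2.0000 = 160.000 ms.

160 ms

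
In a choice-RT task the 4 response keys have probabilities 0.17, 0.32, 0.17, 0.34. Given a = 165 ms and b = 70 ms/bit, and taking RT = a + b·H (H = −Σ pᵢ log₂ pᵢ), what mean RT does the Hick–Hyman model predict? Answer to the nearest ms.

300 ms

Entropy contributions −pᵢ log₂ pᵢ: 0.4346, 0.5260, 0.4346, 0.5292; sum H = 1.9244 bits.
RT = a + bH = 165 + 70·1.9244 = 299.71 ms.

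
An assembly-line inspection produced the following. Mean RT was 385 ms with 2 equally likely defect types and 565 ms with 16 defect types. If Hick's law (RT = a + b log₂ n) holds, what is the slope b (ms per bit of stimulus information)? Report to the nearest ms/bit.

60 ms/bit

Slope: b = (565 − 385) / (log₂ 16 − log₂ 2) = 180/3.0000 = 60 ms/bit.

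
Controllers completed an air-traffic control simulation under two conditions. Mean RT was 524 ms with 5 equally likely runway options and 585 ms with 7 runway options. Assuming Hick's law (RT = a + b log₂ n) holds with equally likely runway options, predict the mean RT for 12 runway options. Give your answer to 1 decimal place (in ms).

With log₂ n on the abscissa the relation is linear; from the two conditions:
  b = (585 − 524) / (log₂ 7 − log₂ 5) = 61 / (2.8074 − 2.3219) = 125.663 ms/bit
  a = 524 − 125.663 × 2.3219 = 232.220 ms
Then RT(12) = 232.220 + 125.663 × log₂ 12 = 232.220 + 125.663 × 3.5850 ≈ 682.716 ms.

682.7 ms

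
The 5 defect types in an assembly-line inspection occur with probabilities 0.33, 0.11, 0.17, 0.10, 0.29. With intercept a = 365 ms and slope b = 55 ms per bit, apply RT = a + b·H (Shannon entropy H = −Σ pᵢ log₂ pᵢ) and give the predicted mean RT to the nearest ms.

484 ms

H = 0.33·log₂(1/0.33) + 0.11·log₂(1/0.11) + 0.17·log₂(1/0.17) + 0.10·log₂(1/0.10) + 0.29·log₂(1/0.29) = 2.1628 bits.
RT = 365 + 55 × 2.1628 = 483.95 ms.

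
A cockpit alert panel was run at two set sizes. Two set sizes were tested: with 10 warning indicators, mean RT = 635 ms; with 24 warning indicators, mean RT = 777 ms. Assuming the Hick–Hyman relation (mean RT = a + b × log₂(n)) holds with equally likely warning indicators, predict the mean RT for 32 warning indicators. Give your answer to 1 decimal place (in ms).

823.7 ms

Solve the two-equation system in a and b:
  b = (777 − 635) / (log₂ 24 − log₂ 10) = 142 / (4.5850 − 3.3219) = 112.428 ms/bit
  a = 635 − 112.428 × 3.3219 = 261.523 ms
Then RT(32) = 261.523 + 112.428 × log₂ 32 = 261.523 + 112.428 × 5 ≈ 823.662 ms.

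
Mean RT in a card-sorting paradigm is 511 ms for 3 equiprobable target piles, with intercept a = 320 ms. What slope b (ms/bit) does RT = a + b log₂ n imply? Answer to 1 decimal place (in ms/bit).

120.5 ms/bit

log₂(3) = 1.5850 bits.
b = (RT − a)/log₂ n = (511 − 320) / 1.5850 = 120.508 ms/bit.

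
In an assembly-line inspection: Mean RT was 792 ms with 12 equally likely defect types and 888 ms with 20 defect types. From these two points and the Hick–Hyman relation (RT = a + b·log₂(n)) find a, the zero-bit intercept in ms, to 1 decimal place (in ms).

The slope on a log₂ axis is (888 − 792) / (4.3219 − 3.5850) = 130.264 ms/bit.
a = RT₁ − b·log₂ n₁ = 792 − 130.264 × 3.5850 = 325.009 ms.

325.0 ms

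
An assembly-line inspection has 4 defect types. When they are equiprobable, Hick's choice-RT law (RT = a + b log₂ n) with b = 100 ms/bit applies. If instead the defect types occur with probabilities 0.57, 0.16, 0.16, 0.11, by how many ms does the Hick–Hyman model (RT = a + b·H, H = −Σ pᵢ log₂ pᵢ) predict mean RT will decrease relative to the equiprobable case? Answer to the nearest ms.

The RT saving is b·ΔH. Equiprobable H₀ = log₂(4) = 2.0000 bits; with the given probabilities H = 1.6586 bits.
b·(H₀ − H) = 100 × (2.0000 − 1.6586) = 34.14 ms.

34 ms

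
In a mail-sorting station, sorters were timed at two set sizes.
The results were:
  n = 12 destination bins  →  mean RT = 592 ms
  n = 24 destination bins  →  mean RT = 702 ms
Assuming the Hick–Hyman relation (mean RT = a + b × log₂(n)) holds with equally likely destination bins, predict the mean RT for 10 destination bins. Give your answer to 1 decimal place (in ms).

Fit slope and intercept:
  b = (702 − 592) / (log₂ 24 − log₂ 12) = 110 / (4.5850 − 3.5850) = 110.000 ms/bit
  a = 592 − 110.000 × 3.5850 = 197.654 ms
Then RT(10) = 197.654 + 110.000 × log₂ 10 = 197.654 + 110.000 × 3.3219 ≈ 563.066 ms.

563.1 ms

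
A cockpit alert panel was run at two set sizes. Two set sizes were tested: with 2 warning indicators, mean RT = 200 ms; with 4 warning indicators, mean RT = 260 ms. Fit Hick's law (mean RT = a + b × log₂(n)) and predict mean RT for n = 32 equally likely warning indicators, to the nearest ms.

With log₂ n on the abscissa the relation is linear; from the two conditions:
  b = (260 − 200) / (log₂ 4 − log₂ 2) = 60 / (2 − 1) = 60 ms/bit
  a = 200 − 60 × 1 = 140 ms
Then RT(32) = 140 + 60 × log₂ 32 = 140 + 60 × 5 ≈ 440.000 ms.

440 ms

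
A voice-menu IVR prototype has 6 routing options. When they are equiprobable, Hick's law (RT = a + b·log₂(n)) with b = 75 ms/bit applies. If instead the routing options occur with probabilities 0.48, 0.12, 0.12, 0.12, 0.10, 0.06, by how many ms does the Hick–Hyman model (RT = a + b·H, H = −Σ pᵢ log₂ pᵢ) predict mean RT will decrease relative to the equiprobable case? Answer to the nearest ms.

The RT saving is b·ΔH. Equiprobable H₀ = log₂(6) = 2.5850 bits; with the given probabilities H = 2.1852 bits.
b·(H₀ − H) = 75 × (2.5850 − 2.1852) = 29.98 ms.

30 ms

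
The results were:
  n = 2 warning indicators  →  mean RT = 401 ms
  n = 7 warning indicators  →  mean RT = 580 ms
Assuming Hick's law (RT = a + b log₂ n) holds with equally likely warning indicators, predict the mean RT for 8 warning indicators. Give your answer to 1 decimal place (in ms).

Solve the two-equation system in a and b:
  b = (580 − 401) / (log₂ 7 − log₂ 2) = 179 / (2.8074 − 1) = 99.040 ms/bit
  a = 401 − 99.040 × 1 = 301.960 ms
Then RT(8) = 301.960 + 99.040 × log₂ 8 = 301.960 + 99.040 × 3 ≈ 599.080 ms.

599.1 ms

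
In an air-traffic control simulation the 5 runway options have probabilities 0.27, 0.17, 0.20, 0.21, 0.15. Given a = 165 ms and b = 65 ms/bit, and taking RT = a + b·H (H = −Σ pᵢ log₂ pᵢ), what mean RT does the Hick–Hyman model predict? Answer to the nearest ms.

H = 0.27·log₂(1/0.27) + 0.17·log₂(1/0.17) + 0.20·log₂(1/0.20) + 0.21·log₂(1/0.21) + 0.15·log₂(1/0.15) = 2.2924 bits.
RT = 165 + 65 × 2.2924 = 314.00 ms.

314 ms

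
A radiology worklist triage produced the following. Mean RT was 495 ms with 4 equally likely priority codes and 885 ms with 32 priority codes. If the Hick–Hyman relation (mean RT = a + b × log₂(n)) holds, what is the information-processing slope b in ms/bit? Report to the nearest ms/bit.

b = (RT₂ − RT₁)/(log₂ n₂ − log₂ n₁) = (885 − 495)/(5 − 2) = 130 ms/bit.

130 ms/bit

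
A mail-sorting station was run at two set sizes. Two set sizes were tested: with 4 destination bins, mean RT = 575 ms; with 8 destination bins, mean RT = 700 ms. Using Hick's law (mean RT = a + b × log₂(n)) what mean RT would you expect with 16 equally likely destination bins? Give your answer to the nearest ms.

Solve the two-equation system in a and b:
  b = (700 − 575) / (log₂ 8 − log₂ 4) = 125 / (3 − 2) = 125 ms/bit
  a = 575 − 125 × 2 = 325 ms
Then RT(16) = 325 + 125 × log₂ 16 = 325 + 125 × 4 ≈ 825.000 ms.

825 ms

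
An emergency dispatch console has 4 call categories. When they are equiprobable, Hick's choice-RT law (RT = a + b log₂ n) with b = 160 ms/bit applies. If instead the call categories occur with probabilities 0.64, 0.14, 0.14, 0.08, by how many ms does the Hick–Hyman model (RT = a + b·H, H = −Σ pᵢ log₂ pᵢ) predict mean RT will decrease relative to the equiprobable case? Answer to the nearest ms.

Equiprobable entropy H₀ = log₂ 4 = 2.0000 bits.
Skewed entropy H = −Σ pᵢ log₂ pᵢ = 1.4978 bits.
ΔRT = b·(H₀ − H) = 160 × 0.5022 = 80.35 ms.

80 ms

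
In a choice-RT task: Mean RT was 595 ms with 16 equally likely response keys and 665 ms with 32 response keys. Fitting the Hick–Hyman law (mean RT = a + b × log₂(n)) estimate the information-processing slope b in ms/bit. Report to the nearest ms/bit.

70 ms/bit

Slope: b = (665 − 595) / (log₂ 32 − log₂ 16) = 70/1.0000 = 70 ms/bit.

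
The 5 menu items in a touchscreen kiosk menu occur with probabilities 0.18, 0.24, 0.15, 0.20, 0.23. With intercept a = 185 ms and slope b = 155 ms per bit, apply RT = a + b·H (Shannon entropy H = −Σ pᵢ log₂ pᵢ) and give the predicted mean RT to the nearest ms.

542 ms

Entropy contributions −pᵢ log₂ pᵢ: 0.4453, 0.4941, 0.4105, 0.4644, 0.4877; sum H = 2.3020 bits.
RT = a + bH = 185 + 155·2.3020 = 541.82 ms.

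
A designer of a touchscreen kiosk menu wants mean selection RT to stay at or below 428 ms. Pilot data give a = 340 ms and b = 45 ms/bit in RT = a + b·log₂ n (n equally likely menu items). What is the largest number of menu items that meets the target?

3

45·log₂ n ≤ 428 − 340 = 88, giving log₂ n ≤ 1.9556 and n ≤ 3.879. The largest whole number is 3.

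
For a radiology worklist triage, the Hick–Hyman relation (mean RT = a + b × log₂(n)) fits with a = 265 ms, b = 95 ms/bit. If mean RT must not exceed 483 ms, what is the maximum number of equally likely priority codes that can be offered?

Information budget: (483 − 265)/95 = 2.2947 bits, so n ≤ 2^2.2947 = 4.907 → at most 4.

4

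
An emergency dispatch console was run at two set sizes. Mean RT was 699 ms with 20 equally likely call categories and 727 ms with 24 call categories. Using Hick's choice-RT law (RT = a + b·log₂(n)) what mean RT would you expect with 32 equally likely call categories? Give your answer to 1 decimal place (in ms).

771.2 ms

Fit slope and intercept:
  b = (727 − 699) / (log₂ 24 − log₂ 20) = 28 / (4.5850 − 4.3219) = 106.450 ms/bit
  a = 699 − 106.450 × 4.3219 = 238.931 ms
Then RT(32) = 238.931 + 106.450 × log₂ 32 = 238.931 + 106.450 × 5 ≈ 771.181 ms.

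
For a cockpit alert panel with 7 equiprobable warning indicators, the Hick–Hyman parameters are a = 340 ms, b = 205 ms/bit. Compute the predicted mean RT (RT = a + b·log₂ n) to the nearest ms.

916 ms

log₂(7) = 2.8074 bits, so RT = 340 + 205 × 2.8074 ≈ 915.508 ms.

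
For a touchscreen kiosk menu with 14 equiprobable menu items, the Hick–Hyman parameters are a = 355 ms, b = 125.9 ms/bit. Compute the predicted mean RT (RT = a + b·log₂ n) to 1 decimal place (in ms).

834.3 ms

log₂(14) = 3.8074 bits, so RT = 355 + 125.9 × 3.8074 ≈ 834.346 ms.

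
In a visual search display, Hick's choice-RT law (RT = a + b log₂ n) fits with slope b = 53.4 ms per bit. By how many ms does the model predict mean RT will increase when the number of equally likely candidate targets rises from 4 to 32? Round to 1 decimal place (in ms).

ΔRT = (a + b log₂ n₂) − (a + b log₂ n₁) = b·(log₂ n₂ − log₂ n₁).
log₂(32) − log₂(4) = log₂(32/4) = log₂(8) = 3.
ΔRT = 53.4 × 3.0000 = 160.200 ms.

160.2 ms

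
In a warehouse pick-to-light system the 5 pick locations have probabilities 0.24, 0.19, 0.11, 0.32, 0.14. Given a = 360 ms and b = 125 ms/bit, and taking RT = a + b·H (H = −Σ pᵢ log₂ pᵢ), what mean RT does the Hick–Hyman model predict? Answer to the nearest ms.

H = 0.24·log₂(1/0.24) + 0.19·log₂(1/0.19) + 0.11·log₂(1/0.11) + 0.32·log₂(1/0.32) + 0.14·log₂(1/0.14) = 2.2228 bits.
RT = 360 + 125 × 2.2228 = 637.85 ms.

638 ms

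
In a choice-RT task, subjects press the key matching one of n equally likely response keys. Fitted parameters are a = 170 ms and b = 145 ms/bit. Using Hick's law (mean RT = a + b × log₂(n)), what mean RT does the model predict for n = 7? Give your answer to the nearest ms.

log₂(7) = 2.8074 bits, so RT = 170 + 145 × 2.8074 ≈ 577.066 ms.

577 ms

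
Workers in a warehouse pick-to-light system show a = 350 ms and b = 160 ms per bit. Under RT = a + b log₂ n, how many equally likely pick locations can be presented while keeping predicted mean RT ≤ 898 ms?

10

Set 350 + 160·log₂ n ≤ 898 → log₂ n ≤ (898 − 350)/160 = 3.4250.
So n ≤ 2^3.4250 = 10.741; the largest integer n is 10.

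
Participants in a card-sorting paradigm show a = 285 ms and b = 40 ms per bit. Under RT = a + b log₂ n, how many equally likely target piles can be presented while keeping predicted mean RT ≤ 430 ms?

12

40·log₂ n ≤ 430 − 285 = 145, giving log₂ n ≤ 3.6250 and n ≤ 12.338. The largest whole number is 12.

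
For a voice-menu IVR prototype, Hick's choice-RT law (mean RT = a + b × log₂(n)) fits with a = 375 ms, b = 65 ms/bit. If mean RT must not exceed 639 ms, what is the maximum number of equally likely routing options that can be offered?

16

Information budget: (639 − 375)/65 = 4.0615 bits, so n ≤ 2^4.0615 = 16.697 → at most 16.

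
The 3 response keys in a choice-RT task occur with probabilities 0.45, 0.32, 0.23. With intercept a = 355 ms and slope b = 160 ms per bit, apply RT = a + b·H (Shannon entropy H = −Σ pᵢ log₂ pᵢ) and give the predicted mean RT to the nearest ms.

H = 0.45·log₂(1/0.45) + 0.32·log₂(1/0.32) + 0.23·log₂(1/0.23) = 1.5321 bits.
RT = 355 + 160 × 1.5321 = 600.14 ms.

600 ms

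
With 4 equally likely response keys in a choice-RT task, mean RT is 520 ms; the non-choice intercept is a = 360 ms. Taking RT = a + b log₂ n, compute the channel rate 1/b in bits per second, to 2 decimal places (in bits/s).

Choice component = 520 − 360 = 160 ms over log₂(4) = 2 bits.
b = 160 / 2 = 80.000 ms/bit, so 1/b = 12.500 bits/s.

12.50 bits/s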